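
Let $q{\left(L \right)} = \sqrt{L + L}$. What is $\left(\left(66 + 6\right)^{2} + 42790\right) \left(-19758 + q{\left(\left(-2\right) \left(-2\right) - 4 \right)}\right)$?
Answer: $-947870292$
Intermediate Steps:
$q{\left(L \right)} = \sqrt{2} \sqrt{L}$ ($q{\left(L \right)} = \sqrt{2 L} = \sqrt{2} \sqrt{L}$)
$\left(\left(66 + 6\right)^{2} + 42790\right) \left(-19758 + q{\left(\left(-2\right) \left(-2\right) - 4 \right)}\right) = \left(\left(66 + 6\right)^{2} + 42790\right) \left(-19758 + \sqrt{2} \sqrt{\left(-2\right) \left(-2\right) - 4}\right) = \left(72^{2} + 42790\right) \left(-19758 + \sqrt{2} \sqrt{4 - 4}\right) = \left(5184 + 42790\right) \left(-19758 + \sqrt{2} \sqrt{0}\right) = 47974 \left(-19758 + \sqrt{2} \cdot 0\right) = 47974 \left(-19758 + 0\right) = 47974 \left(-19758\right) = -947870292$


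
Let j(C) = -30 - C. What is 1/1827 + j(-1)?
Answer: -52982/1827 ≈ -28.999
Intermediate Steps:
1/1827 + j(-1) = 1/1827 + (-30 - 1*(-1)) = 1/1827 + (-30 + 1) = 1/1827 - 29 = -52982/1827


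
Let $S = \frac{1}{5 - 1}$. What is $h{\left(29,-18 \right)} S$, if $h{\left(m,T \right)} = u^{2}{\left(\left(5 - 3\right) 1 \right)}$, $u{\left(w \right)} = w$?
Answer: $1$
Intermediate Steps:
$h{\left(m,T \right)} = 4$ ($h{\left(m,T \right)} = \left(\left(5 - 3\right) 1\right)^{2} = \left(2 \cdot 1\right)^{2} = 2^{2} = 4$)
$S = \frac{1}{4} \approx 0.25$
$h{\left(29,-18 \right)} S = 4 \cdot \frac{1}{4} = 1$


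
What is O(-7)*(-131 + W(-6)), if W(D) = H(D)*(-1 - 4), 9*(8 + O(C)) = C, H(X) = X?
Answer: 7979/9 ≈ 886.56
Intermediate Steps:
O(C) = -8 + C/9
W(D) = -5*D (W(D) = D*(-1 - 4) = D*(-5) = -5*D)
O(-7)*(-131 + W(-6)) = (-8 + (⅑)*(-7))*(-131 - 5*(-6)) = (-8 - 7/9)*(-131 + 30) = -79/9*(-101) = 7979/9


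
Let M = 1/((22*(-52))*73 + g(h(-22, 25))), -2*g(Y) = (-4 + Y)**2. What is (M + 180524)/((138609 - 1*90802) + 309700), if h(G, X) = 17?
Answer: 30182349130/59772667851 ≈ 0.50495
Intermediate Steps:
g(Y) = -(-4 + Y)**2/2
M = -2/167193 (M = 1/((22*(-52))*73 - (-4 + 17)**2/2) = 1/(-1144*73 - 1/2*13**2) = 1/(-83512 - 1/2*169) = 1/(-83512 - 169/2) = 1/(-167193/2) = -2/167193 ≈ -1.1962e-5)
(M + 180524)/((138609 - 1*90802) + 309700) = (-2/167193 + 180524)/((138609 - 1*90802) + 309700) = 30182349130/(167193*((138609 - 90802) + 309700)) = 30182349130/(167193*(47807 + 309700)) = (30182349130/167193)/357507 = (30182349130/167193)*(1/357507) = 30182349130/59772667851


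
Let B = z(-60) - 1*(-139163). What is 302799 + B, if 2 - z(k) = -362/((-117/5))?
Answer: 51707978/117 ≈ 4.4195e+5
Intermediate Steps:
z(k) = -1576/117 (z(k) = 2 - (-362)/((-117/5)) = 2 - (-362)/((-117*⅕)) = 2 - (-362)/(-117/5) = 2 - (-362)*(-5)/117 = 2 - 1*1810/117 = 2 - 1810/117 = -1576/117)
B = 16280495/117 (B = -1576/117 - 1*(-139163) = -1576/117 + 139163 = 16280495/117 ≈ 1.3915e+5)
302799 + B = 302799 + 16280495/117 = 51707978/117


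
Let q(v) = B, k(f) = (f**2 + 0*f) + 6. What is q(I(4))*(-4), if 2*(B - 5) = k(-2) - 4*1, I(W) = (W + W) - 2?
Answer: -32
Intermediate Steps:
I(W) = -2 + 2*W (I(W) = 2*W - 2 = -2 + 2*W)
k(f) = 6 + f**2 (k(f) = (f**2 + 0) + 6 = f**2 + 6 = 6 + f**2)
B = 8 (B = 5 + ((6 + (-2)**2) - 4*1)/2 = 5 + ((6 + 4) - 4)/2 = 5 + (10 - 4)/2 = 5 + (1/2)*6 = 5 + 3 = 8)
q(v) = 8
q(I(4))*(-4) = 8*(-4) = -32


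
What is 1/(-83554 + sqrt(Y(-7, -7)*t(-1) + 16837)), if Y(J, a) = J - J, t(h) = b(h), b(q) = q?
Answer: -83554/6981254079 - sqrt(16837)/6981254079 ≈ -1.1987e-5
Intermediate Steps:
t(h) = h
Y(J, a) = 0
1/(-83554 + sqrt(Y(-7, -7)*t(-1) + 16837)) = 1/(-83554 + sqrt(0*(-1) + 16837)) = 1/(-83554 + sqrt(0 + 16837)) = 1/(-83554 + sqrt(16837))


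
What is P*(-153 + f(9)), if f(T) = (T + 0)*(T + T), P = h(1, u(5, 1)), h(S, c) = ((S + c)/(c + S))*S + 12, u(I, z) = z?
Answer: 117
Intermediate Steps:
h(S, c) = 12 + S (h(S, c) = ((S + c)/(S + c))*S + 12 = 1*S + 12 = S + 12 = 12 + S)
P = 13 (P = 12 + 1 = 13)
f(T) = 2*T**2 (f(T) = T*(2*T) = 2*T**2)
P*(-153 + f(9)) = 13*(-153 + 2*9**2) = 13*(-153 + 2*81) = 13*(-153 + 162) = 13*9 = 117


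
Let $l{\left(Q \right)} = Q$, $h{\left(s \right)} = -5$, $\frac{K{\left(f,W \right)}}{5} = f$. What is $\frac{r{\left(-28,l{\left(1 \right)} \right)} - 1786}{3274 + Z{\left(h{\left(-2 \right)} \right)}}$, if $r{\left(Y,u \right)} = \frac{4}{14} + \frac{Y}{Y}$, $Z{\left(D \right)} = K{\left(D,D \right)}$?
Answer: $- \frac{12493}{22743} \approx -0.54931$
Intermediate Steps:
$K{\left(f,W \right)} = 5 f$
$Z{\left(D \right)} = 5 D$
$r{\left(Y,u \right)} = \frac{9}{7}$ ($r{\left(Y,u \right)} = 4 \cdot \frac{1}{14} + 1 = \frac{2}{7} + 1 = \frac{9}{7}$)
$\frac{r{\left(-28,l{\left(1 \right)} \right)} - 1786}{3274 + Z{\left(h{\left(-2 \right)} \right)}} = \frac{\frac{9}{7} - 1786}{3274 + 5 \left(-5\right)} = - \frac{12493}{7 \left(3274 - 25\right)} = - \frac{12493}{7 \cdot 3249} = \left(- \frac{12493}{7}\right) \frac{1}{3249} = - \frac{12493}{22743}$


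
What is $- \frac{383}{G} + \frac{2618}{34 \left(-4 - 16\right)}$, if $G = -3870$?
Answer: $- \frac{29033}{7740} \approx -3.751$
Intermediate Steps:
$- \frac{383}{G} + \frac{2618}{34 \left(-4 - 16\right)} = - \frac{383}{-3870} + \frac{2618}{34 \left(-4 - 16\right)} = \left(-383\right) \left(- \frac{1}{3870}\right) + \frac{2618}{34 \left(-20\right)} = \frac{383}{3870} + \frac{2618}{-680} = \frac{383}{3870} + 2618 \left(- \frac{1}{680}\right) = \frac{383}{3870} - \frac{77}{20} = - \frac{29033}{7740}$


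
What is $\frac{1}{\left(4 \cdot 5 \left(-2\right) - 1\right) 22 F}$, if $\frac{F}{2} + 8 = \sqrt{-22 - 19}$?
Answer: $\frac{2}{47355} + \frac{i \sqrt{41}}{189420} \approx 4.2234 \cdot 10^{-5} + 3.3804 \cdot 10^{-5} i$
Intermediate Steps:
$F = -16 + 2 i \sqrt{41}$ ($F = -16 + 2 \sqrt{-22 - 19} = -16 + 2 \sqrt{-41} = -16 + 2 i \sqrt{41} \approx -16.0 + 12.806 i$)
$\frac{1}{\left(4 \cdot 5 \left(-2\right) - 1\right) 22 F} = \frac{1}{\left(4 \cdot 5 \left(-2\right) - 1\right) 22 \left(-16 + 2 i \sqrt{41}\right)} = \frac{1}{\left(20 \left(-2\right) - 1\right) 22 \left(-16 + 2 i \sqrt{41}\right)} = \frac{1}{\left(-40 - 1\right) 22 \left(-16 + 2 i \sqrt{41}\right)} = \frac{1}{\left(-41\right) 22 \left(-16 + 2 i \sqrt{41}\right)} = \frac{1}{\left(-902\right) \left(-16 + 2 i \sqrt{41}\right)} = \frac{1}{14432 - 1804 i \sqrt{41}}$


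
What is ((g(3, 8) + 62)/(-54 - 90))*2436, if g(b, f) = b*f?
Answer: -8729/6 ≈ -1454.8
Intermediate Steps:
((g(3, 8) + 62)/(-54 - 90))*2436 = ((3*8 + 62)/(-54 - 90))*2436 = ((24 + 62)/(-144))*2436 = (86*(-1/144))*2436 = -43/72*2436 = -8729/6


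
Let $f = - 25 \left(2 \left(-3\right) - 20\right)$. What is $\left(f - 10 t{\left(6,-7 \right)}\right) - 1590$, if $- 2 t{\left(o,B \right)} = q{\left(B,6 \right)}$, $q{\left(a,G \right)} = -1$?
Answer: $-945$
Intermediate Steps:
$t{\left(o,B \right)} = \frac{1}{2}$ ($t{\left(o,B \right)} = \left(- \frac{1}{2}\right) \left(-1\right) = \frac{1}{2}$)
$f = 650$ ($f = - 25 \left(-6 - 20\right) = \left(-25\right) \left(-26\right) = 650$)
$\left(f - 10 t{\left(6,-7 \right)}\right) - 1590 = \left(650 - 5\right) - 1590 = 645 - 1590 = -945$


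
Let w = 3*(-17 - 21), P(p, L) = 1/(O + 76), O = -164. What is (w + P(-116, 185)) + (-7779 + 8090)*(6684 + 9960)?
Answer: 455502959/88 ≈ 5.1762e+6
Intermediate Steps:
P(p, L) = -1/88 (P(p, L) = 1/(-164 + 76) = 1/(-88) = -1/88)
w = -114 (w = 3*(-38) = -114)
(w + P(-116, 185)) + (-7779 + 8090)*(6684 + 9960) = (-114 - 1/88) + (-7779 + 8090)*(6684 + 9960) = -10033/88 + 311*16644 = -10033/88 + 5176284 = 455502959/88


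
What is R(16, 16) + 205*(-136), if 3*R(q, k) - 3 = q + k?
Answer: -83605/3 ≈ -27868.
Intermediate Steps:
R(q, k) = 1 + k/3 + q/3 (R(q, k) = 1 + (q + k)/3 = 1 + (k + q)/3 = 1 + (k/3 + q/3) = 1 + k/3 + q/3)
R(16, 16) + 205*(-136) = (1 + (⅓)*16 + (⅓)*16) + 205*(-136) = (1 + 16/3 + 16/3) - 27880 = 35/3 - 27880 = -83605/3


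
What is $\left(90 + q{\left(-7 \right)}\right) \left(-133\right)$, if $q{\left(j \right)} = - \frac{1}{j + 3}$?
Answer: $- \frac{48013}{4} \approx -12003.0$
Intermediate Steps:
$q{\left(j \right)} = - \frac{1}{3 + j}$
$\left(90 + q{\left(-7 \right)}\right) \left(-133\right) = \left(90 - \frac{1}{3 - 7}\right) \left(-133\right) = \left(90 - \frac{1}{-4}\right) \left(-133\right) = \left(90 - - \frac{1}{4}\right) \left(-133\right) = \left(90 + \frac{1}{4}\right) \left(-133\right) = \frac{361}{4} \left(-133\right) = - \frac{48013}{4}$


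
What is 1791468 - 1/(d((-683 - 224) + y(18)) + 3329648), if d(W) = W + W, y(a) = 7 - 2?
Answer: 5961726034991/3327844 ≈ 1.7915e+6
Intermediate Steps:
y(a) = 5
d(W) = 2*W
1791468 - 1/(d((-683 - 224) + y(18)) + 3329648) = 1791468 - 1/(2*((-683 - 224) + 5) + 3329648) = 1791468 - 1/(2*(-907 + 5) + 3329648) = 1791468 - 1/(2*(-902) + 3329648) = 1791468 - 1/(-1804 + 3329648) = 1791468 - 1/3327844 = 5961726034991/3327844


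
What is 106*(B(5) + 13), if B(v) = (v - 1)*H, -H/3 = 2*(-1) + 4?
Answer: -1166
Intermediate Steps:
H = -6 (H = -3*(2*(-1) + 4) = -3*(-2 + 4) = -3*2 = -6)
B(v) = 6 - 6*v (B(v) = (v - 1)*(-6) = (-1 + v)*(-6) = 6 - 6*v)
106*(B(5) + 13) = 106*((6 - 6*5) + 13) = 106*((6 - 30) + 13) = 106*(-24 + 13) = 106*(-11) = -1166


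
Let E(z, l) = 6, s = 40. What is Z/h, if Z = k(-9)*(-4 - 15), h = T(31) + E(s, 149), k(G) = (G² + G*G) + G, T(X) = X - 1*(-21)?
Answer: -2907/58 ≈ -50.121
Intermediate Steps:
T(X) = 21 + X (T(X) = X + 21 = 21 + X)
k(G) = G + 2*G² (k(G) = (G² + G²) + G = 2*G² + G = G + 2*G²)
h = 58 (h = (21 + 31) + 6 = 52 + 6 = 58)
Z = -2907 (Z = (-9*(1 + 2*(-9)))*(-4 - 15) = -9*(1 - 18)*(-19) = -9*(-17)*(-19) = 153*(-19) = -2907)
Z/h = -2907/58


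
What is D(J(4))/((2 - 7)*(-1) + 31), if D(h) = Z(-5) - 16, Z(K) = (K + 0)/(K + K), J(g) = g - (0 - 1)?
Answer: -31/72 ≈ -0.43056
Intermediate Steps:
J(g) = 1 + g (J(g) = g - 1*(-1) = g + 1 = 1 + g)
Z(K) = 1/2 (Z(K) = K/((2*K)) = K*(1/(2*K)) = 1/2)
D(h) = -31/2 (D(h) = 1/2 - 16 = -31/2)
D(J(4))/((2 - 7)*(-1) + 31) = -31/2/((2 - 7)*(-1) + 31) = -31/2/(-5*(-1) + 31) = -31/2/(5 + 31) = -31/2/36 = (1/36)*(-31/2) = -31/72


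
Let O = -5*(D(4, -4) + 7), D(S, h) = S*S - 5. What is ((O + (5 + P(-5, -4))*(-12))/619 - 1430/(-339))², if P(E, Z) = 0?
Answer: 696089862400/44033245281 ≈ 15.808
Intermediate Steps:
D(S, h) = -5 + S² (D(S, h) = S² - 5 = -5 + S²)
O = -90 (O = -5*((-5 + 4²) + 7) = -5*((-5 + 16) + 7) = -5*(11 + 7) = -5*18 = -90)
((O + (5 + P(-5, -4))*(-12))/619 - 1430/(-339))² = ((-90 + (5 + 0)*(-12))/619 - 1430/(-339))² = ((-90 + 5*(-12))*(1/619) - 1430*(-1/339))² = ((-90 - 60)*(1/619) + 1430/339)² = (-150*1/619 + 1430/339)² = (-150/619 + 1430/339)² = (834320/209841)² = 696089862400/44033245281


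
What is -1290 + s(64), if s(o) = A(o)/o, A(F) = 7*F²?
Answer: -842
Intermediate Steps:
s(o) = 7*o (s(o) = (7*o²)/o = 7*o)
-1290 + s(64) = -1290 + 7*64 = -1290 + 448 = -842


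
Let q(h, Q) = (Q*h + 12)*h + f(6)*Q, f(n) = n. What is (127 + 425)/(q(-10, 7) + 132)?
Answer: 276/377 ≈ 0.73210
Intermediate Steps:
q(h, Q) = 6*Q + h*(12 + Q*h) (q(h, Q) = (Q*h + 12)*h + 6*Q = (12 + Q*h)*h + 6*Q = h*(12 + Q*h) + 6*Q = 6*Q + h*(12 + Q*h))
(127 + 425)/(q(-10, 7) + 132) = (127 + 425)/((6*7 + 12*(-10) + 7*(-10)**2) + 132) = 552/((42 - 120 + 7*100) + 132) = 552/((42 - 120 + 700) + 132) = 552/(622 + 132) = 552/754 = 552*(1/754) = 276/377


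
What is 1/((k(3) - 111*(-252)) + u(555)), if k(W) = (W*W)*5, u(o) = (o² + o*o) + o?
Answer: 1/644622 ≈ 1.5513e-6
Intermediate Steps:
u(o) = o + 2*o² (u(o) = (o² + o²) + o = 2*o² + o = o + 2*o²)
k(W) = 5*W² (k(W) = W²*5 = 5*W²)
1/((k(3) - 111*(-252)) + u(555)) = 1/((5*3² - 111*(-252)) + 555*(1 + 2*555)) = 1/((5*9 + 27972) + 555*(1 + 1110)) = 1/((45 + 27972) + 555*1111) = 1/(28017 + 616605) = 1/644622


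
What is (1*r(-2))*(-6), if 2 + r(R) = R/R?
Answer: 6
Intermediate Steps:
r(R) = -1 (r(R) = -2 + R/R = -2 + 1 = -1)
(1*r(-2))*(-6) = (1*(-1))*(-6) = -1*(-6) = 6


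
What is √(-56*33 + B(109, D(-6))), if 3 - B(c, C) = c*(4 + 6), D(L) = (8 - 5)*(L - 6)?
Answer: I*√2935 ≈ 54.176*I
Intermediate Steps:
D(L) = -18 + 3*L (D(L) = 3*(-6 + L) = -18 + 3*L)
B(c, C) = 3 - 10*c (B(c, C) = 3 - c*(4 + 6) = 3 - c*10 = 3 - 10*c)
√(-56*33 + B(109, D(-6))) = √(-56*33 + (3 - 10*109)) = √(-1848 + (3 - 1090)) = √(-1848 - 1087) = √(-2935) = I*√2935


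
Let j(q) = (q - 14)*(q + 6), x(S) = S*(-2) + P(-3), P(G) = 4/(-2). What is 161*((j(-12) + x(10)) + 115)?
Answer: 40089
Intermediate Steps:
P(G) = -2 (P(G) = 4*(-½) = -2)
x(S) = -2 - 2*S (x(S) = S*(-2) - 2 = -2*S - 2 = -2 - 2*S)
j(q) = (-14 + q)*(6 + q)
161*((j(-12) + x(10)) + 115) = 161*(((-84 + (-12)² - 8*(-12)) + (-2 - 2*10)) + 115) = 161*(((-84 + 144 + 96) + (-2 - 20)) + 115) = 161*((156 - 22) + 115) = 161*(134 + 115) = 161*249 = 40089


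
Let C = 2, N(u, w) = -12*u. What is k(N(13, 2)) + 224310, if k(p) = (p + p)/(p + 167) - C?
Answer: 2467076/11 ≈ 2.2428e+5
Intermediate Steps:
k(p) = -2 + 2*p/(167 + p) (k(p) = (p + p)/(p + 167) - 1*2 = (2*p)/(167 + p) - 2 = 2*p/(167 + p) - 2 = -2 + 2*p/(167 + p))
k(N(13, 2)) + 224310 = -334/(167 - 12*13) + 224310 = -334/(167 - 156) + 224310 = -334/11 + 224310 = 2467076/11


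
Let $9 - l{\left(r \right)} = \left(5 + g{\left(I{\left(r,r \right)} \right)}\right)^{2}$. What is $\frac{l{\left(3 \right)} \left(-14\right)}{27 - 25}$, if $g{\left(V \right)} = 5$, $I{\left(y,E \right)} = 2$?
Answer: $637$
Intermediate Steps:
$l{\left(r \right)} = -91$ ($l{\left(r \right)} = 9 - \left(5 + 5\right)^{2} = 9 - 10^{2} = 9 - 100 = -91$)
$\frac{l{\left(3 \right)} \left(-14\right)}{27 - 25} = \frac{\left(-91\right) \left(-14\right)}{27 - 25} = \frac{1274}{2} = 1274 \cdot \frac{1}{2} = 637$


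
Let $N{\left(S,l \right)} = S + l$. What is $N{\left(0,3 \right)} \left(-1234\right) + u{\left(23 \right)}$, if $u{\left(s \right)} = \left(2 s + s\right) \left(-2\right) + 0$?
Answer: $-3840$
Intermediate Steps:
$u{\left(s \right)} = - 6 s$ ($u{\left(s \right)} = 3 s \left(-2\right) + 0 = - 6 s + 0 = - 6 s$)
$N{\left(0,3 \right)} \left(-1234\right) + u{\left(23 \right)} = \left(0 + 3\right) \left(-1234\right) - 138 = 3 \left(-1234\right) - 138 = -3702 - 138 = -3840$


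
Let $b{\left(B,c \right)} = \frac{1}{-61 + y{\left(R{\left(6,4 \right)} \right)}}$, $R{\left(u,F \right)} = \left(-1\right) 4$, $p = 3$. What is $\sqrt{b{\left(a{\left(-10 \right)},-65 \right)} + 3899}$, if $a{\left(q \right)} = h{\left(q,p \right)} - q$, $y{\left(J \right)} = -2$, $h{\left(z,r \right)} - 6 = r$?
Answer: $\frac{2 \sqrt{429863}}{21} \approx 62.442$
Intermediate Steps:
$h{\left(z,r \right)} = 6 + r$
$R{\left(u,F \right)} = -4$
$a{\left(q \right)} = 9 - q$ ($a{\left(q \right)} = \left(6 + 3\right) - q = 9 - q$)
$b{\left(B,c \right)} = - \frac{1}{63}$ ($b{\left(B,c \right)} = \frac{1}{-61 - 2} = \frac{1}{-63} = - \frac{1}{63}$)
$\sqrt{b{\left(a{\left(-10 \right)},-65 \right)} + 3899} = \sqrt{- \frac{1}{63} + 3899} = \sqrt{\frac{245636}{63}} = \frac{2 \sqrt{429863}}{21}$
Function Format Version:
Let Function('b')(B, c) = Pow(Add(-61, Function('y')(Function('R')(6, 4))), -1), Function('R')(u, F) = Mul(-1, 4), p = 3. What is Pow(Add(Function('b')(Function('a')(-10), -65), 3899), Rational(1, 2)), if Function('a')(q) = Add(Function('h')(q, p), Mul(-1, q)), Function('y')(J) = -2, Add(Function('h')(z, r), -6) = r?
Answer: Mul(Rational(2, 21), Pow(429863, Rational(1, 2))) ≈ 62.442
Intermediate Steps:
Function('h')(z, r) = Add(6, r)
Function('R')(u, F) = -4
Function('a')(q) = Add(9, Mul(-1, q)) (Function('a')(q) = Add(Add(6, 3), Mul(-1, q)) = Add(9, Mul(-1, q)))
Function('b')(B, c) = Rational(-1, 63) (Function('b')(B, c) = Pow(Add(-61, -2), -1) = Pow(-63, -1) = Rational(-1, 63))
Pow(Add(Function('b')(Function('a')(-10), -65), 3899), Rational(1, 2)) = Pow(Add(Rational(-1, 63), 3899), Rational(1, 2)) = Pow(Rational(245636, 63), Rational(1, 2)) = Mul(Rational(2, 21), Pow(429863, Rational(1, 2)))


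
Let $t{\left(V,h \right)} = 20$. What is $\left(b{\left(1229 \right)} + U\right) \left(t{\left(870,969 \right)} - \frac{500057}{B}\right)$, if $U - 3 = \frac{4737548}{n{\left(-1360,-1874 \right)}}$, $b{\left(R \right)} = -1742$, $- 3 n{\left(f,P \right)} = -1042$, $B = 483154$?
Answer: $\frac{56813518995969}{251723234} \approx 2.257 \cdot 10^{5}$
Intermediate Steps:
$n{\left(f,P \right)} = \frac{1042}{3}$ ($n{\left(f,P \right)} = \left(- \frac{1}{3}\right) \left(-1042\right) = \frac{1042}{3}$)
$U = \frac{7107885}{521}$ ($U = 3 + \frac{4737548}{\frac{1042}{3}} = 3 + 4737548 \cdot \frac{3}{1042} = 3 + \frac{7106322}{521} = \frac{7107885}{521} \approx 13643.0$)
$\left(b{\left(1229 \right)} + U\right) \left(t{\left(870,969 \right)} - \frac{500057}{B}\right) = \left(-1742 + \frac{7107885}{521}\right) \left(20 - \frac{500057}{483154}\right) = \frac{6200303 \left(20 - \frac{500057}{483154}\right)}{521} = \frac{6200303}{521} \cdot \frac{9163023}{483154} = \frac{56813518995969}{251723234}$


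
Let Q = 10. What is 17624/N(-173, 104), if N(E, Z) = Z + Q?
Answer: 8812/57 ≈ 154.60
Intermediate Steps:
N(E, Z) = 10 + Z (N(E, Z) = Z + 10 = 10 + Z)
17624/N(-173, 104) = 17624/(10 + 104) = 17624/114 = 17624*(1/114) = 8812/57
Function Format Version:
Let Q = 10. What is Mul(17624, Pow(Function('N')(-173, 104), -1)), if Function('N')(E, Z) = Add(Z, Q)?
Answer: Rational(8812, 57) ≈ 154.60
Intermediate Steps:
Function('N')(E, Z) = Add(10, Z) (Function('N')(E, Z) = Add(Z, 10) = Add(10, Z))
Mul(17624, Pow(Function('N')(-173, 104), -1)) = Mul(17624, Pow(Add(10, 104), -1)) = Mul(17624, Pow(114, -1)) = Mul(17624, Rational(1, 114)) = Rational(8812, 57)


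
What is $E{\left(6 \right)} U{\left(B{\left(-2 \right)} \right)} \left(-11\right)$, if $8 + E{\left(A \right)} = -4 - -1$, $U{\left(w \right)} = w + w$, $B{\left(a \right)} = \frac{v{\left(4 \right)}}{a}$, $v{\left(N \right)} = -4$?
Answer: $484$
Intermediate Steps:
$B{\left(a \right)} = - \frac{4}{a}$
$U{\left(w \right)} = 2 w$
$E{\left(A \right)} = -11$ ($E{\left(A \right)} = -8 - 3 = -11$)
$E{\left(6 \right)} U{\left(B{\left(-2 \right)} \right)} \left(-11\right) = - 11 \cdot 2 \left(- \frac{4}{-2}\right) \left(-11\right) = - 11 \cdot 2 \left(\left(-4\right) \left(- \frac{1}{2}\right)\right) \left(-11\right) = - 11 \cdot 2 \cdot 2 \left(-11\right) = \left(-11\right) 4 \left(-11\right) = \left(-44\right) \left(-11\right) = 484$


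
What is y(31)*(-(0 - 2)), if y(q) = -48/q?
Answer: -96/31 ≈ -3.0968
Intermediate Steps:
y(31)*(-(0 - 2)) = (-48/31)*(-(0 - 2)) = (-48*1/31)*(-1*(-2)) = -48/31*2 = -96/31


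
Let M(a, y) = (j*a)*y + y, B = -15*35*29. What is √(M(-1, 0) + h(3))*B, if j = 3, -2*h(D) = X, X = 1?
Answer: -15225*I*√2/2 ≈ -10766.0*I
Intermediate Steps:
h(D) = -½ (h(D) = -½*1 = -½)
B = -15225 (B = -525*29 = -15225)
M(a, y) = y + 3*a*y (M(a, y) = (3*a)*y + y = 3*a*y + y = y + 3*a*y)
√(M(-1, 0) + h(3))*B = √(0*(1 + 3*(-1)) - ½)*(-15225) = √(0*(1 - 3) - ½)*(-15225) = √(0*(-2) - ½)*(-15225) = √(0 - ½)*(-15225) = √(-½)*(-15225) = (I*√2/2)*(-15225) = -15225*I*√2/2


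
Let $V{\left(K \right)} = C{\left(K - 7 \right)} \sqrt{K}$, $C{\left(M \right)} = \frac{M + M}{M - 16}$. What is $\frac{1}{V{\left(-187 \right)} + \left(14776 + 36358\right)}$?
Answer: $\frac{281876175}{14413459851416} - \frac{10185 i \sqrt{187}}{14413459851416} \approx 1.9556 \cdot 10^{-5} - 9.663 \cdot 10^{-9} i$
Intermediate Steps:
$C{\left(M \right)} = \frac{2 M}{-16 + M}$
$V{\left(K \right)} = \frac{2 \sqrt{K} \left(-7 + K\right)}{-23 + K}$ ($V{\left(K \right)} = \frac{2 \left(K - 7\right)}{-16 + \left(K - 7\right)} \sqrt{K} = \frac{2 \left(-7 + K\right)}{-16 + \left(-7 + K\right)} \sqrt{K} = \frac{2 \left(-7 + K\right)}{-23 + K} \sqrt{K} = \frac{2 \sqrt{K} \left(-7 + K\right)}{-23 + K}$)
$\frac{1}{V{\left(-187 \right)} + \left(14776 + 36358\right)} = \frac{1}{\frac{2 \sqrt{-187} \left(-7 - 187\right)}{-23 - 187} + \left(14776 + 36358\right)} = \frac{1}{2 i \sqrt{187} \frac{1}{-210} \left(-194\right) + 51134} = \frac{1}{2 i \sqrt{187} \left(- \frac{1}{210}\right) \left(-194\right) + 51134} = \frac{1}{\frac{194 i \sqrt{187}}{105} + 51134} = \frac{1}{51134 + \frac{194 i \sqrt{187}}{105}}$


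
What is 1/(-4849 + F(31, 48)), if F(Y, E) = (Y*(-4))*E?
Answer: -1/10801 ≈ -9.2584e-5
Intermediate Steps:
F(Y, E) = -4*E*Y (F(Y, E) = (-4*Y)*E = -4*E*Y)
1/(-4849 + F(31, 48)) = 1/(-4849 - 4*48*31) = 1/(-4849 - 5952) = 1/(-10801) = -1/10801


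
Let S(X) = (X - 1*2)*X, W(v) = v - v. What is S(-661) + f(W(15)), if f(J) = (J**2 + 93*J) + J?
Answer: 438243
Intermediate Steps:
W(v) = 0
f(J) = J**2 + 94*J
S(X) = X*(-2 + X) (S(X) = (X - 2)*X = (-2 + X)*X = X*(-2 + X))
S(-661) + f(W(15)) = -661*(-2 - 661) + 0*(94 + 0) = -661*(-663) + 0*94 = 438243 + 0 = 438243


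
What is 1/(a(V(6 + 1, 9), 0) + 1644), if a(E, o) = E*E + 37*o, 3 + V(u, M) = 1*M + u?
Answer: 1/1813 ≈ 0.00055157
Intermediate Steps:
V(u, M) = -3 + M + u (V(u, M) = -3 + (1*M + u) = -3 + (M + u) = -3 + M + u)
a(E, o) = E² + 37*o
1/(a(V(6 + 1, 9), 0) + 1644) = 1/(((-3 + 9 + (6 + 1))² + 37*0) + 1644) = 1/(((-3 + 9 + 7)² + 0) + 1644) = 1/((13² + 0) + 1644) = 1/((169 + 0) + 1644) = 1/(169 + 1644) = 1/1813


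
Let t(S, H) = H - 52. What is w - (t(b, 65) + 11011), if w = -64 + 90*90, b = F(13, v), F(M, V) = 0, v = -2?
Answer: -2988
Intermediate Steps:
b = 0
t(S, H) = -52 + H
w = 8036 (w = -64 + 8100 = 8036)
w - (t(b, 65) + 11011) = 8036 - ((-52 + 65) + 11011) = 8036 - (13 + 11011) = 8036 - 1*11024 = 8036 - 11024 = -2988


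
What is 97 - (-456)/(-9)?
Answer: 139/3 ≈ 46.333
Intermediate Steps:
97 - (-456)/(-9) = 97 - (-456)*(-1)/9 = 97 - 114*4/9 = 97 - 152/3 = 139/3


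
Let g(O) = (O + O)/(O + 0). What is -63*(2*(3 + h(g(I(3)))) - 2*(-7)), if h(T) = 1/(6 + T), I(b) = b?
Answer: -5103/4 ≈ -1275.8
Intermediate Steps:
g(O) = 2 (g(O) = (2*O)/O = 2)
-63*(2*(3 + h(g(I(3)))) - 2*(-7)) = -63*(2*(3 + 1/(6 + 2)) - 2*(-7)) = -63*(2*(3 + 1/8) + 14) = -63*(2*(25/8) + 14) = -63*(25/4 + 14) = -63*81/4 = -5103/4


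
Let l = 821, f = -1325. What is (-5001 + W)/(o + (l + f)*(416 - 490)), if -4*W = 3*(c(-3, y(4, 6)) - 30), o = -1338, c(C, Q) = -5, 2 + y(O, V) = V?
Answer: -6633/47944 ≈ -0.13835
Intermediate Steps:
y(O, V) = -2 + V
W = 105/4 (W = -3*(-5 - 30)/4 = -3*(-35)/4 = -¼*(-105) = 105/4 ≈ 26.250)
(-5001 + W)/(o + (l + f)*(416 - 490)) = (-5001 + 105/4)/(-1338 + (821 - 1325)*(416 - 490)) = -19899/(4*(-1338 - 504*(-74))) = -19899/(4*(-1338 + 37296)) = -19899/4/35958 = -19899/4*1/35958 = -6633/47944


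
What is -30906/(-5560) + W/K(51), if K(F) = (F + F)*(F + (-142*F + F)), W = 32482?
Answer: 69773818/12653865 ≈ 5.5140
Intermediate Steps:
K(F) = -280*F² (K(F) = (2*F)*(F - 141*F) = (2*F)*(-140*F) = -280*F²)
-30906/(-5560) + W/K(51) = -30906/(-5560) + 32482/((-280*51²)) = -30906*(-1/5560) + 32482/((-280*2601)) = 15453/2780 + 32482/(-728280) = 15453/2780 + 32482*(-1/728280) = 15453/2780 - 16241/364140 = 69773818/12653865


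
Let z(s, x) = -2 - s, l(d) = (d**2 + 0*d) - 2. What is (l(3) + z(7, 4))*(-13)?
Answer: 26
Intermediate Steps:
l(d) = -2 + d**2 (l(d) = (d**2 + 0) - 2 = d**2 - 2 = -2 + d**2)
(l(3) + z(7, 4))*(-13) = ((-2 + 3**2) + (-2 - 1*7))*(-13) = ((-2 + 9) + (-2 - 7))*(-13) = (7 - 9)*(-13) = -2*(-13) = 26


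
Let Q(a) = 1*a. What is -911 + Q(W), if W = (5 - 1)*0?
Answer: -911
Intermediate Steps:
W = 0 (W = 4*0 = 0)
Q(a) = a
-911 + Q(W) = -911 + 0 = -911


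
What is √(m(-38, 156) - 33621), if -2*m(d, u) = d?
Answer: I*√33602 ≈ 183.31*I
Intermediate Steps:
m(d, u) = -d/2
√(m(-38, 156) - 33621) = √(-½*(-38) - 33621) = √(19 - 33621) = √(-33602) = I*√33602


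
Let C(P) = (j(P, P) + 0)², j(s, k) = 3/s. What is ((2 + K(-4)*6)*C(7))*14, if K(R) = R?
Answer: -396/7 ≈ -56.571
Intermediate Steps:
C(P) = 9/P² (C(P) = (3/P + 0)² = (3/P)² = 9/P²)
((2 + K(-4)*6)*C(7))*14 = ((2 - 4*6)*(9/7²))*14 = ((2 - 24)*(9*(1/49)))*14 = -22*9/49*14 = -198/49*14 = -396/7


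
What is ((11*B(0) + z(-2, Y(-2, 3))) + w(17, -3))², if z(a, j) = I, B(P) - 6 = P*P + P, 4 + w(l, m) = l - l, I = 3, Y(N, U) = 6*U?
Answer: 4225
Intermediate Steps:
w(l, m) = -4 (w(l, m) = -4 + (l - l) = -4 + 0 = -4)
B(P) = 6 + P + P² (B(P) = 6 + (P*P + P) = 6 + (P² + P) = 6 + (P + P²) = 6 + P + P²)
z(a, j) = 3
((11*B(0) + z(-2, Y(-2, 3))) + w(17, -3))² = ((11*(6 + 0 + 0²) + 3) - 4)² = ((11*(6 + 0 + 0) + 3) - 4)² = ((11*6 + 3) - 4)² = ((66 + 3) - 4)² = (69 - 4)² = 65² = 4225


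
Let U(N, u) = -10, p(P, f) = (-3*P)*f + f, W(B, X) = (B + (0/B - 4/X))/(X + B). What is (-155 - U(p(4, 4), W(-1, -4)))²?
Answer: 21025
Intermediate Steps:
W(B, X) = (B - 4/X)/(B + X) (W(B, X) = (B + (0 - 4/X))/(B + X) = (B - 4/X)/(B + X))
p(P, f) = f - 3*P*f (p(P, f) = -3*P*f + f = f - 3*P*f)
(-155 - U(p(4, 4), W(-1, -4)))² = (-155 - 1*(-10))² = (-155 + 10)² = (-145)² = 21025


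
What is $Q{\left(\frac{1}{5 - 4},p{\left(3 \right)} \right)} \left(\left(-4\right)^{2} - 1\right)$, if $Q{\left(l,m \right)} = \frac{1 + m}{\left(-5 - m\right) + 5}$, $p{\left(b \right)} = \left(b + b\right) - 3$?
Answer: $-20$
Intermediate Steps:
$p{\left(b \right)} = -3 + 2 b$ ($p{\left(b \right)} = 2 b - 3 = -3 + 2 b$)
$Q{\left(l,m \right)} = - \frac{1 + m}{m}$ ($Q{\left(l,m \right)} = \frac{1 + m}{\left(-1\right) m} = \left(1 + m\right) \left(- \frac{1}{m}\right) = - \frac{1 + m}{m}$)
$Q{\left(\frac{1}{5 - 4},p{\left(3 \right)} \right)} \left(\left(-4\right)^{2} - 1\right) = \frac{-1 - \left(-3 + 2 \cdot 3\right)}{-3 + 2 \cdot 3} \left(\left(-4\right)^{2} - 1\right) = \frac{-1 - \left(-3 + 6\right)}{-3 + 6} \left(16 - 1\right) = \frac{-1 - 3}{3} \cdot 15 = \frac{1}{3} \left(-4\right) 15 = \left(- \frac{4}{3}\right) 15 = -20$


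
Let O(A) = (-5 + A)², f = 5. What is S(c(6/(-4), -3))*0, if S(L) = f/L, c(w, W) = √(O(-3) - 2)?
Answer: 0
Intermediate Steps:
c(w, W) = √62 (c(w, W) = √((-5 - 3)² - 2) = √((-8)² - 2) = √(64 - 2) = √62)
S(L) = 5/L
S(c(6/(-4), -3))*0 = (5/(√62))*0 = (5*(√62/62))*0 = (5*√62/62)*0 = 0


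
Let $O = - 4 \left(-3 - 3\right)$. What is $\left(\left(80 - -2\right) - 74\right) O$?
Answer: $192$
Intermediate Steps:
$O = 24$ ($O = \left(-4\right) \left(-6\right) = 24$)
$\left(\left(80 - -2\right) - 74\right) O = \left(\left(80 - -2\right) - 74\right) 24 = \left(\left(80 + 2\right) - 74\right) 24 = \left(82 - 74\right) 24 = 8 \cdot 24 = 192$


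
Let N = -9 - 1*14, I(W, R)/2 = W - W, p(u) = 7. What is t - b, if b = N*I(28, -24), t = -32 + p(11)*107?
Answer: 717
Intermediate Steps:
I(W, R) = 0 (I(W, R) = 2*(W - W) = 2*0 = 0)
N = -23 (N = -9 - 14 = -23)
t = 717 (t = -32 + 7*107 = -32 + 749 = 717)
b = 0 (b = -23*0 = 0)
t - b = 717 - 1*0 = 717 + 0 = 717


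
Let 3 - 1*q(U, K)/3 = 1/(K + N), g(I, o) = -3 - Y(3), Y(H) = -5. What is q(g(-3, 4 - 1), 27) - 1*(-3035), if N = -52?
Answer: 76103/25 ≈ 3044.1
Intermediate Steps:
g(I, o) = 2 (g(I, o) = -3 - 1*(-5) = -3 + 5 = 2)
q(U, K) = 9 - 3/(-52 + K) (q(U, K) = 9 - 3/(K - 52) = 9 - 3/(-52 + K))
q(g(-3, 4 - 1), 27) - 1*(-3035) = 3*(-157 + 3*27)/(-52 + 27) - 1*(-3035) = 3*(-157 + 81)/(-25) + 3035 = 3*(-1/25)*(-76) + 3035 = 228/25 + 3035 = 76103/25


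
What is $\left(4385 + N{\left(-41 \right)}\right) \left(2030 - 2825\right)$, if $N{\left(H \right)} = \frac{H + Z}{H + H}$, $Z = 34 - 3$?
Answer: $- \frac{142933050}{41} \approx -3.4862 \cdot 10^{6}$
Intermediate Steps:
$Z = 31$ ($Z = 34 - 3 = 31$)
$N{\left(H \right)} = \frac{31 + H}{2 H}$ ($N{\left(H \right)} = \frac{H + 31}{H + H} = \frac{31 + H}{2 H}$)
$\left(4385 + N{\left(-41 \right)}\right) \left(2030 - 2825\right) = \left(4385 + \frac{31 - 41}{2 \left(-41\right)}\right) \left(2030 - 2825\right) = \left(4385 + \frac{1}{2} \left(- \frac{1}{41}\right) \left(-10\right)\right) \left(-795\right) = \left(4385 + \frac{5}{41}\right) \left(-795\right) = \frac{179790}{41} \left(-795\right) = - \frac{142933050}{41}$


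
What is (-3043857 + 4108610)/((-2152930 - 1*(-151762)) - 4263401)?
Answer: -1064753/6264569 ≈ -0.16996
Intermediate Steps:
(-3043857 + 4108610)/((-2152930 - 1*(-151762)) - 4263401) = 1064753/((-2152930 + 151762) - 4263401) = 1064753/(-2001168 - 4263401) = 1064753/(-6264569) = 1064753*(-1/6264569) = -1064753/6264569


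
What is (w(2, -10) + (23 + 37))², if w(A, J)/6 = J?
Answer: 0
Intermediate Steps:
w(A, J) = 6*J
(w(2, -10) + (23 + 37))² = (6*(-10) + (23 + 37))² = (-60 + 60)² = 0² = 0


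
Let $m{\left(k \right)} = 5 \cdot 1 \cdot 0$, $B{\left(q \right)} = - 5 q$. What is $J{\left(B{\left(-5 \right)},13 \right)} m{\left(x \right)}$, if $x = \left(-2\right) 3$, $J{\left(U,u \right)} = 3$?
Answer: $0$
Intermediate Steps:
$x = -6$
$m{\left(k \right)} = 0$ ($m{\left(k \right)} = 5 \cdot 0 = 0$)
$J{\left(B{\left(-5 \right)},13 \right)} m{\left(x \right)} = 3 \cdot 0 = 0$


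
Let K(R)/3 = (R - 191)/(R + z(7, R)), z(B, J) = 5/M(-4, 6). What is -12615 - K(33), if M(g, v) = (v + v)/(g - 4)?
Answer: -1121313/89 ≈ -12599.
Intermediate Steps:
M(g, v) = 2*v/(-4 + g) (M(g, v) = (2*v)/(-4 + g) = 2*v/(-4 + g))
z(B, J) = -10/3 (z(B, J) = 5/((2*6/(-4 - 4))) = 5/((2*6/(-8))) = 5/((2*6*(-⅛))) = 5/(-3/2) = 5*(-⅔) = -10/3)
K(R) = 3*(-191 + R)/(-10/3 + R) (K(R) = 3*((R - 191)/(R - 10/3)) = 3*((-191 + R)/(-10/3 + R)) = 3*(-191 + R)/(-10/3 + R))
-12615 - K(33) = -12615 - 9*(-191 + 33)/(-10 + 3*33) = -12615 - 9*(-158)/(-10 + 99) = -12615 - 9*(-158)/89 = -12615 - 1*(-1422/89) = -12615 + 1422/89 = -1121313/89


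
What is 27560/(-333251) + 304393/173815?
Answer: 96648930243/57924022565 ≈ 1.6685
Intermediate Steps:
27560/(-333251) + 304393/173815 = 27560*(-1/333251) + 304393*(1/173815) = -27560/333251 + 304393/173815 = 96648930243/57924022565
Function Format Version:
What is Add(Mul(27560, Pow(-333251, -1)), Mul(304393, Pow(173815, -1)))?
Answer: Rational(96648930243, 57924022565) ≈ 1.6685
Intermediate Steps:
Add(Mul(27560, Pow(-333251, -1)), Mul(304393, Pow(173815, -1))) = Add(Mul(27560, Rational(-1, 333251)), Mul(304393, Rational(1, 173815))) = Add(Rational(-27560, 333251), Rational(304393, 173815)) = Rational(96648930243, 57924022565)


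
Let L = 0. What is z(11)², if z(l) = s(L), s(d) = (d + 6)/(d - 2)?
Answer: 9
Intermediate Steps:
s(d) = (6 + d)/(-2 + d)
z(l) = -3 (z(l) = (6 + 0)/(-2 + 0) = 6/(-2) = -½*6 = -3)
z(11)² = (-3)² = 9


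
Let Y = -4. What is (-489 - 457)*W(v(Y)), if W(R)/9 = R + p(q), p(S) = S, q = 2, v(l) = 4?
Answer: -51084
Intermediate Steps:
W(R) = 18 + 9*R (W(R) = 9*(R + 2) = 9*(2 + R) = 18 + 9*R)
(-489 - 457)*W(v(Y)) = (-489 - 457)*(18 + 9*4) = -946*(18 + 36) = -946*54 = -51084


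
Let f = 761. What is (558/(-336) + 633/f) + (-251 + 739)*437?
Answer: 9088082371/42616 ≈ 2.1326e+5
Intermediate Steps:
(558/(-336) + 633/f) + (-251 + 739)*437 = (558/(-336) + 633/761) + (-251 + 739)*437 = (558*(-1/336) + 633*(1/761)) + 488*437 = (-93/56 + 633/761) + 213256 = -35325/42616 + 213256 = 9088082371/42616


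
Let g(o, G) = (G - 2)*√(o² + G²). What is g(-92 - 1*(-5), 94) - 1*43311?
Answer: -43311 + 92*√16405 ≈ -31527.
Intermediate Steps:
g(o, G) = √(G² + o²)*(-2 + G) (g(o, G) = (-2 + G)*√(G² + o²) = √(G² + o²)*(-2 + G))
g(-92 - 1*(-5), 94) - 1*43311 = √(94² + (-92 - 1*(-5))²)*(-2 + 94) - 1*43311 = √(8836 + (-92 + 5)²)*92 - 43311 = √(8836 + (-87)²)*92 - 43311 = √(8836 + 7569)*92 - 43311 = √16405*92 - 43311 = 92*√16405 - 43311 = -43311 + 92*√16405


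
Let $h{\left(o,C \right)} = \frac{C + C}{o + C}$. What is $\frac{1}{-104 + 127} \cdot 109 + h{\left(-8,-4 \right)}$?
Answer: $\frac{373}{69} \approx 5.4058$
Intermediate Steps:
$h{\left(o,C \right)} = \frac{2 C}{C + o}$
$\frac{1}{-104 + 127} \cdot 109 + h{\left(-8,-4 \right)} = \frac{1}{-104 + 127} \cdot 109 + 2 \left(-4\right) \frac{1}{-4 - 8} = \frac{1}{23} \cdot 109 + 2 \left(-4\right) \frac{1}{-12} = \frac{1}{23} \cdot 109 + 2 \left(-4\right) \left(- \frac{1}{12}\right) = \frac{109}{23} + \frac{2}{3} = \frac{373}{69}$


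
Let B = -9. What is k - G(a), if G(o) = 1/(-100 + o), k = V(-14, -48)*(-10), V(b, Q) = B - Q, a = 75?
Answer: -9749/25 ≈ -389.96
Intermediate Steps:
V(b, Q) = -9 - Q
k = -390 (k = (-9 - 1*(-48))*(-10) = (-9 + 48)*(-10) = 39*(-10) = -390)
k - G(a) = -390 - 1/(-100 + 75) = -390 - 1/(-25) = -390 - 1*(-1/25) = -390 + 1/25 = -9749/25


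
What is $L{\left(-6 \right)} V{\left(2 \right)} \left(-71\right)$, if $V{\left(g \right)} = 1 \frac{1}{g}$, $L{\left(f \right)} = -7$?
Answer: $\frac{497}{2} \approx 248.5$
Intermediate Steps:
$V{\left(g \right)} = \frac{1}{g}$
$L{\left(-6 \right)} V{\left(2 \right)} \left(-71\right) = - \frac{7}{2} \left(-71\right) = \left(-7\right) \frac{1}{2} \left(-71\right) = \left(- \frac{7}{2}\right) \left(-71\right) = \frac{497}{2}$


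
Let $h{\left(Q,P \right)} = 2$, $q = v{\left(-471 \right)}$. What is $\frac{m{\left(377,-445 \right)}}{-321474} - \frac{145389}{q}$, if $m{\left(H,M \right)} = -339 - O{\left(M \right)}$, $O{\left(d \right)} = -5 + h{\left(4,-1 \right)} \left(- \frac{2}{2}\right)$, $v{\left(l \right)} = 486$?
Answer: $- \frac{2596590113}{8679798} \approx -299.15$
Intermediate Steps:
$q = 486$
$O{\left(d \right)} = -7$ ($O{\left(d \right)} = -5 + 2 \left(- \frac{2}{2}\right) = -5 + 2 \left(\left(-2\right) \frac{1}{2}\right) = -5 + 2 \left(-1\right) = -5 - 2 = -7$)
$m{\left(H,M \right)} = -332$ ($m{\left(H,M \right)} = -339 - -7 = -339 + 7 = -332$)
$\frac{m{\left(377,-445 \right)}}{-321474} - \frac{145389}{q} = - \frac{332}{-321474} - \frac{145389}{486} = \left(-332\right) \left(- \frac{1}{321474}\right) - \frac{48463}{162} = \frac{166}{160737} - \frac{48463}{162} = - \frac{2596590113}{8679798}$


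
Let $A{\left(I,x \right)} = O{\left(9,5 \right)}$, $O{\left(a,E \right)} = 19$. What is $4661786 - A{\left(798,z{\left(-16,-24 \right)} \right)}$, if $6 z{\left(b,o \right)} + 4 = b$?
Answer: $4661767$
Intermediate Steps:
$z{\left(b,o \right)} = - \frac{2}{3} + \frac{b}{6}$
$A{\left(I,x \right)} = 19$
$4661786 - A{\left(798,z{\left(-16,-24 \right)} \right)} = 4661786 - 19 = 4661767$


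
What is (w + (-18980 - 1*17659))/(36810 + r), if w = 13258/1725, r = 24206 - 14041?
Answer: -63189017/81031875 ≈ -0.77980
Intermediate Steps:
r = 10165
w = 13258/1725 (w = 13258*(1/1725) = 13258/1725 ≈ 7.6858)
(w + (-18980 - 1*17659))/(36810 + r) = (13258/1725 + (-18980 - 1*17659))/(36810 + 10165) = (13258/1725 + (-18980 - 17659))/46975 = (13258/1725 - 36639)*(1/46975) = -63189017/1725*1/46975 = -63189017/81031875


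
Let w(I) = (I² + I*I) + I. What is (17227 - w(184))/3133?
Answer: -50669/3133 ≈ -16.173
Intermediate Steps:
w(I) = I + 2*I² (w(I) = (I² + I²) + I = 2*I² + I = I + 2*I²)
(17227 - w(184))/3133 = (17227 - 184*(1 + 2*184))/3133 = (17227 - 184*(1 + 368))*(1/3133) = (17227 - 184*369)*(1/3133) = (17227 - 1*67896)*(1/3133) = (17227 - 67896)*(1/3133) = -50669*1/3133 = -50669/3133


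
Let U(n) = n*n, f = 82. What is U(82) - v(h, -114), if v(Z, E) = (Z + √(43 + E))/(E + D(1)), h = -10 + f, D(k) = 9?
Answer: 235364/35 + I*√71/105 ≈ 6724.7 + 0.080249*I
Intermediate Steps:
h = 72 (h = -10 + 82 = 72)
U(n) = n²
v(Z, E) = (Z + √(43 + E))/(9 + E) (v(Z, E) = (Z + √(43 + E))/(E + 9) = (Z + √(43 + E))/(9 + E))
U(82) - v(h, -114) = 82² - (72 + √(43 - 114))/(9 - 114) = 6724 - (72 + √(-71))/(-105) = 6724 - (-1)*(72 + I*√71)/105 = 6724 - (-24/35 - I*√71/105) = 6724 + (24/35 + I*√71/105) = 235364/35 + I*√71/105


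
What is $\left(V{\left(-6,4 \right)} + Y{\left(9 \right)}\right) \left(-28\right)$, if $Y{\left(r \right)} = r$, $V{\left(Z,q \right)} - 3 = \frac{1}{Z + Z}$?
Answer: $- \frac{1001}{3} \approx -333.67$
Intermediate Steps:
$V{\left(Z,q \right)} = 3 + \frac{1}{2 Z}$ ($V{\left(Z,q \right)} = 3 + \frac{1}{Z + Z} = 3 + \frac{1}{2 Z}$)
$\left(V{\left(-6,4 \right)} + Y{\left(9 \right)}\right) \left(-28\right) = \left(\left(3 + \frac{1}{2 \left(-6\right)}\right) + 9\right) \left(-28\right) = \left(\left(3 + \frac{1}{2} \left(- \frac{1}{6}\right)\right) + 9\right) \left(-28\right) = \left(\left(3 - \frac{1}{12}\right) + 9\right) \left(-28\right) = \left(\frac{35}{12} + 9\right) \left(-28\right) = \frac{143}{12} \left(-28\right) = - \frac{1001}{3}$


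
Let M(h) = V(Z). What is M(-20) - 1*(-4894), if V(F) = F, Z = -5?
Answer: 4889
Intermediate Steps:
M(h) = -5
M(-20) - 1*(-4894) = -5 - 1*(-4894) = -5 + 4894 = 4889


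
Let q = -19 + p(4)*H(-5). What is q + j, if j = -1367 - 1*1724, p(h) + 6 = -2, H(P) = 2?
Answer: -3126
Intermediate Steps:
p(h) = -8 (p(h) = -6 - 2 = -8)
j = -3091 (j = -1367 - 1724 = -3091)
q = -35 (q = -19 - 8*2 = -19 - 16 = -35)
q + j = -35 - 3091 = -3126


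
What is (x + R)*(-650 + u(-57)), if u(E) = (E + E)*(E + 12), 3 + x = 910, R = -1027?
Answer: -537600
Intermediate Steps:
x = 907 (x = -3 + 910 = 907)
u(E) = 2*E*(12 + E) (u(E) = (2*E)*(12 + E) = 2*E*(12 + E))
(x + R)*(-650 + u(-57)) = (907 - 1027)*(-650 + 2*(-57)*(12 - 57)) = -120*(-650 + 2*(-57)*(-45)) = -120*(-650 + 5130) = -120*4480 = -537600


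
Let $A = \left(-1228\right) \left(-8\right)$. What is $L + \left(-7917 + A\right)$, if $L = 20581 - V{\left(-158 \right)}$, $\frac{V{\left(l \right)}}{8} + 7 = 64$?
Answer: $22032$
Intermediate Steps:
$A = 9824$
$V{\left(l \right)} = 456$ ($V{\left(l \right)} = -56 + 8 \cdot 64 = -56 + 512 = 456$)
$L = 20125$ ($L = 20581 - 456 = 20125$)
$L + \left(-7917 + A\right) = 20125 + \left(-7917 + 9824\right) = 20125 + 1907 = 22032$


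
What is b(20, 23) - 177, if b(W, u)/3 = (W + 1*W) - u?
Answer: -126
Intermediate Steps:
b(W, u) = -3*u + 6*W (b(W, u) = 3*((W + 1*W) - u) = 3*((W + W) - u) = 3*(2*W - u) = 3*(-u + 2*W) = -3*u + 6*W)
b(20, 23) - 177 = (-3*23 + 6*20) - 177 = (-69 + 120) - 177 = 51 - 177 = -126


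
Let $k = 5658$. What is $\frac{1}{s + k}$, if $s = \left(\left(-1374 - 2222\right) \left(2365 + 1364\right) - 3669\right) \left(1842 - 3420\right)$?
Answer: $\frac{1}{21165961092} \approx 4.7246 \cdot 10^{-11}$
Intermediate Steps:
$s = 21165955434$ ($s = \left(\left(-3596\right) 3729 - 3669\right) \left(-1578\right) = \left(-13409484 - 3669\right) \left(-1578\right) = \left(-13413153\right) \left(-1578\right) = 21165955434$)
$\frac{1}{s + k} = \frac{1}{21165955434 + 5658} = \frac{1}{21165961092}$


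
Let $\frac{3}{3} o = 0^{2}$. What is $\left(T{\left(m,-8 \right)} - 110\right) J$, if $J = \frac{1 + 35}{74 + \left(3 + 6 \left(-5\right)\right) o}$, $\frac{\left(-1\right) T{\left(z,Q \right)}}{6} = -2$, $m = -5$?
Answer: $- \frac{1764}{37} \approx -47.676$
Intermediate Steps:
$o = 0$ ($o = 0^{2} = 0$)
$T{\left(z,Q \right)} = 12$ ($T{\left(z,Q \right)} = \left(-6\right) \left(-2\right) = 12$)
$J = \frac{18}{37}$ ($J = \frac{1 + 35}{74 + \left(3 + 6 \left(-5\right)\right) 0} = \frac{36}{74 + \left(3 - 30\right) 0} = \frac{36}{74 - 0} = \frac{36}{74 + 0} = \frac{36}{74} = 36 \cdot \frac{1}{74} = \frac{18}{37} \approx 0.48649$)
$\left(T{\left(m,-8 \right)} - 110\right) J = \left(12 - 110\right) \frac{18}{37} = \left(-98\right) \frac{18}{37} = - \frac{1764}{37}$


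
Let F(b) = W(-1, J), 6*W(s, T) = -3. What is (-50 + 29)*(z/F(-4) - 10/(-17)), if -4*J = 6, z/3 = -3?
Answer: -6636/17 ≈ -390.35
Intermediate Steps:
z = -9 (z = 3*(-3) = -9)
J = -3/2 (J = -1/4*6 = -3/2 ≈ -1.5000)
W(s, T) = -1/2 (W(s, T) = (1/6)*(-3) = -1/2)
F(b) = -1/2
(-50 + 29)*(z/F(-4) - 10/(-17)) = (-50 + 29)*(-9/(-1/2) - 10/(-17)) = -21*(-9*(-2) - 10*(-1/17)) = -21*(18 + 10/17) = -21*316/17 = -6636/17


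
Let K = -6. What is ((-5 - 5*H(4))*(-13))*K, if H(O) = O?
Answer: -1950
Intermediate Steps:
((-5 - 5*H(4))*(-13))*K = ((-5 - 5*4)*(-13))*(-6) = ((-5 - 20)*(-13))*(-6) = -25*(-13)*(-6) = 325*(-6) = -1950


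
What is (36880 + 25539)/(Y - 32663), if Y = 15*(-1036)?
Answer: -62419/48203 ≈ -1.2949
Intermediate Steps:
Y = -15540
(36880 + 25539)/(Y - 32663) = (36880 + 25539)/(-15540 - 32663) = 62419/(-48203) = 62419*(-1/48203) = -62419/48203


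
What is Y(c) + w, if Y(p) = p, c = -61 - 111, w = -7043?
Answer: -7215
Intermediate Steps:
c = -172
Y(c) + w = -172 - 7043 = -7215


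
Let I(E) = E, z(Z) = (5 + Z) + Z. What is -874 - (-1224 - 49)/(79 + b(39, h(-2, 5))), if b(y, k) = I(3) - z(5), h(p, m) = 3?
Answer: -855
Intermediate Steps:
z(Z) = 5 + 2*Z
b(y, k) = -12 (b(y, k) = 3 - (5 + 2*5) = 3 - (5 + 10) = 3 - 1*15 = 3 - 15 = -12)
-874 - (-1224 - 49)/(79 + b(39, h(-2, 5))) = -874 - (-1224 - 49)/(79 - 12) = -874 - (-1273)/67 = -874 - 1*(-19) = -874 + 19 = -855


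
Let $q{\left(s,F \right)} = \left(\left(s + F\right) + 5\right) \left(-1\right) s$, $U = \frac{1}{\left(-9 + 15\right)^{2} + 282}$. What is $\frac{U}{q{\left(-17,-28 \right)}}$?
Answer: $- \frac{1}{216240} \approx -4.6245 \cdot 10^{-6}$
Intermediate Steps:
$U = \frac{1}{318}$ ($U = \frac{1}{6^{2} + 282} = \frac{1}{36 + 282} = \frac{1}{318} \approx 0.0031447$)
$q{\left(s,F \right)} = s \left(-5 - F - s\right)$ ($q{\left(s,F \right)} = \left(\left(F + s\right) + 5\right) \left(-1\right) s = \left(5 + F + s\right) \left(-1\right) s = \left(-5 - F - s\right) s = s \left(-5 - F - s\right)$)
$\frac{U}{q{\left(-17,-28 \right)}} = \frac{1}{318 \left(\left(-1\right) \left(-17\right) \left(5 - 28 - 17\right)\right)} = \frac{1}{318 \left(\left(-1\right) \left(-17\right) \left(-40\right)\right)} = \frac{1}{318 \left(-680\right)} = \frac{1}{318} \left(- \frac{1}{680}\right) = - \frac{1}{216240}$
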